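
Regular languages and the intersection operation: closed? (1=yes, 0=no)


Regular languages are closed under all standard operations:
- Union: Yes (product construction)
- Intersection: Yes (product construction)
- Complement: Yes (swap accept/reject)
- Concatenation: Yes (NFA construction)
Operation: intersection -> Closed

1


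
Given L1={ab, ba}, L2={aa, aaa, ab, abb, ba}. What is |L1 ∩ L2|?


L1 = {ab, ba}
L2 = {aa, aaa, ab, abb, ba}
Checking each string in L1 against L2:
  'ab': in L2? Yes
  'ba': in L2? Yes
Intersection = {ab, ba}
|L1 ∩ L2| = 2

2


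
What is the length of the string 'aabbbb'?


String: 'aabbbb'
Counting characters:
  'a' appears 2 time(s)
  'b' appears 4 time(s)
Total length = 2 + 4 = 6

6


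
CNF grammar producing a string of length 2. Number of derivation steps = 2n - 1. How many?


Chomsky Normal Form derivation:
String length n = 2
Each step either:
  - Splits a nonterminal into two (n-1 such steps)
  - Converts a nonterminal to terminal (n such steps)
Total = (n-1) + n = 2n - 1
= 2(2) - 1
= 4 - 1
= 3

3


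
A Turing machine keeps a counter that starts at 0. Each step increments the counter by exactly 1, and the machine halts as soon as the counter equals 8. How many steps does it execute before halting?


Counter starts at 0. Counting sequence:
  Step 1: counter = 1
  Step 2: counter = 2
  Step 3: counter = 3
  Step 4: counter = 4
  Step 5: counter = 5
  Step 6: counter = 6
  Step 7: counter = 7
  Step 8: counter = 8
Counter reached 8 -> halt
Total steps = 8

8


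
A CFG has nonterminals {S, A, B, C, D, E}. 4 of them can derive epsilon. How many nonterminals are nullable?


Nonterminals: {S, A, B, C, D, E}
A nonterminal is nullable if it can derive epsilon
Counting nullable nonterminals: 4
Total nullable = 4

4


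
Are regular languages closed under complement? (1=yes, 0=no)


Regular languages are closed under:
- Union (DFA product construction)
- Intersection (DFA product construction)
- Complement (swap accept/reject states)
- Concatenation (NFA construction)
- Kleene star (NFA construction)
complement is in this list
Therefore: closed

1


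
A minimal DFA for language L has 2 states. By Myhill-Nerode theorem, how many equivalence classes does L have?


Myhill-Nerode theorem:
Number of equivalence classes = number of states in minimal DFA
Minimal DFA states = 2
Therefore equivalence classes = 2

2


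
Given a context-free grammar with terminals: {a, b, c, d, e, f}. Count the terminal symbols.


Terminal symbols: a, b, c, d, e, f
Counting each: a (#1), b (#2), c (#3), d (#4), e (#5), f (#6)
Total = 6

6


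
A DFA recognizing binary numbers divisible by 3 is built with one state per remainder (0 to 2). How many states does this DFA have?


Divisibility by 3 is tracked via the remainder mod 3: 0, 1, ..., 2
The construction assigns one state to each remainder
Number of remainders = 3

3


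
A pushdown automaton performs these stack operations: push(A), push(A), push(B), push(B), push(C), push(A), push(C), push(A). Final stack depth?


Tracing stack operations:
  push(A) -> stack = [A], depth=1
  push(A) -> stack = [A,A], depth=2
  push(B) -> stack = [A,A,B], depth=3
  push(B) -> stack = [A,A,B,B], depth=4
  push(C) -> stack = [A,A,B,B,C], depth=5
  push(A) -> stack = [A,A,B,B,C,A], depth=6
  push(C) -> stack = [A,A,B,B,C,A,C], depth=7
  push(A) -> stack = [A,A,B,B,C,A,C,A], depth=8
Final depth = 8

8


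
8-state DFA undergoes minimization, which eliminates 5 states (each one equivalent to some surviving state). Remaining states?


Original DFA: 8 states
Redundant states removed: 5
Minimized states = original - removed
= 8 - 5
= 3

3


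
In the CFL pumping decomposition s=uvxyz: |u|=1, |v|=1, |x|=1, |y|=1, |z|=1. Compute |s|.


|s| = |u| + |v| + |x| + |y| + |z|
= 1 + 1 + 1 + 1 + 1
= 2 + 1 + 2
= 3 + 2
= 5

5


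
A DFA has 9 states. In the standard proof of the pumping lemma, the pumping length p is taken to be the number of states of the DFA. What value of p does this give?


Pumping lemma for regular languages (standard proof):
Take p = |Q|, the number of DFA states.
Any string of length >= |Q| passes through |Q|+1 states while reading its first |Q| symbols,
so by pigeonhole some state repeats, giving the loop that can be pumped.
Here |Q| = 9
Therefore the proof uses p = 9

9


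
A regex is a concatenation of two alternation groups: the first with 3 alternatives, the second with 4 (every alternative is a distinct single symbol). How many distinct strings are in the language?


First group: 3 alternatives
Second group: 4 alternatives
Concatenation: each choice from group 1 pairs with each from group 2
Total = 3 x 4 = 12

12


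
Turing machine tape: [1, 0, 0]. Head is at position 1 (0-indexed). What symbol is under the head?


Tape: [1, 0, 0]
Positions: 0 1 2
Values:    1 0 0
Head at position 1
tape[1] = 0

0


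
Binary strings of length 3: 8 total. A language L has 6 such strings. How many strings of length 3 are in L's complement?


Alphabet: {0,1}
String length: 3
Total strings of length 3 = 2^3 = 8
Strings in L = 6
Complement = total - |L|
= 8 - 6
= 2

2


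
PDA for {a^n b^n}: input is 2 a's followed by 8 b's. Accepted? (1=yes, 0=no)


Language requires equal numbers of a's and b's
PDA pushes for each 'a', pops for each 'b'
Number of a's = 2
Number of b's = 8
2 != 8 -> Reject

0


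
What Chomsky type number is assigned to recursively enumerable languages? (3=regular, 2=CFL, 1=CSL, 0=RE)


Chomsky hierarchy levels:
  Type 3: Regular (DFA/NFA/regex)
  Type 2: Context-free (PDA)
  Type 1: Context-sensitive
  Type 0: Recursively enumerable (TM)
'recursively enumerable' corresponds to Type 0

0


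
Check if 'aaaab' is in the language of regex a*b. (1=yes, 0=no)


Pattern: a*b
String: 'aaaab'
Pattern requires: zero or more 'a's followed by exactly one 'b'
Found 4 leading 'a's
Remaining: 'b'
Remaining is exactly 'b' -> match
Result: 1

1


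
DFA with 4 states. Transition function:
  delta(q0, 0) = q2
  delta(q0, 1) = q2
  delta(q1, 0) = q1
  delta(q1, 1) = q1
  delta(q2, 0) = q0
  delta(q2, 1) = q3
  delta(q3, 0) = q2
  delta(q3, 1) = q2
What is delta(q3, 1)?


Looking up transition function:
delta(q3, 1) in the table
Row: q3, Column: 1
Result: q2

q2


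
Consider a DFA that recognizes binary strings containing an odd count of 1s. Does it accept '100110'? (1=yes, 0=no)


DFA has 2 states: q_even (start, accept=no) and q_odd
Processing string '100110' character by character:
  Position 0: read '1', 1-count=1 -> q_odd
  Position 1: read '0', 1-count=1 -> q_odd (no change)
  Position 2: read '0', 1-count=1 -> q_odd (no change)
  Position 3: read '1', 1-count=2 -> q_even
  Position 4: read '1', 1-count=3 -> q_odd
  Position 5: read '0', 1-count=3 -> q_odd (no change)
Final state: q_odd, total 1s = 3 (odd); the DFA requires an odd count -> accept

1


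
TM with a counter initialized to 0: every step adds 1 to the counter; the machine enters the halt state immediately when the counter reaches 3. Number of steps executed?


Counter starts at 0. Counting sequence:
  Step 1: counter = 1
  Step 2: counter = 2
  Step 3: counter = 3
Counter reached 3 -> halt
Total steps = 3

3


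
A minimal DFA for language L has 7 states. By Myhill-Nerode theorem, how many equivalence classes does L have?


Myhill-Nerode theorem:
Number of equivalence classes = number of states in minimal DFA
Minimal DFA states = 7
Therefore equivalence classes = 7

7


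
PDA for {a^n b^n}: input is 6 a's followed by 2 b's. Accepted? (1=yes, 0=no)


Language requires equal numbers of a's and b's
PDA pushes for each 'a', pops for each 'b'
Number of a's = 6
Number of b's = 2
6 != 2 -> Reject

0


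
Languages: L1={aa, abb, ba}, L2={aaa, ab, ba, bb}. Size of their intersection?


L1 = {aa, abb, ba}
L2 = {aaa, ab, ba, bb}
Checking each string in L1 against L2:
  'aa': in L2? No
  'abb': in L2? No
  'ba': in L2? Yes
Intersection = {ba}
|L1 ∩ L2| = 1

1


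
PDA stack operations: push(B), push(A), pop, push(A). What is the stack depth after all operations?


Tracing stack operations:
  push(B) -> stack = [B], depth=1
  push(A) -> stack = [B,A], depth=2
  pop -> removed A, stack = [B], depth=1
  push(A) -> stack = [B,A], depth=2
Final depth = 2

2


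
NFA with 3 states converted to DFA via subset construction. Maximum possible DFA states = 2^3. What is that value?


NFA has 3 states
Subset construction: each DFA state = subset of NFA states
Maximum subsets = 2^3
2^3 = 8

8


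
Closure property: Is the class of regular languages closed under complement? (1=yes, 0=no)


Regular languages are closed under all standard operations:
- Union: Yes (product construction)
- Intersection: Yes (product construction)
- Complement: Yes (swap accept/reject)
- Concatenation: Yes (NFA construction)
Operation: complement -> Closed

1


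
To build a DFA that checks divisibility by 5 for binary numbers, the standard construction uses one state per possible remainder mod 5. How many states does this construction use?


Divisibility by 5 is tracked via the remainder mod 5: 0, 1, ..., 4
The construction assigns one state to each remainder
Number of remainders = 5

5


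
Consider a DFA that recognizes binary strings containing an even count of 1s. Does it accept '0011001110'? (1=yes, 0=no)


DFA has 2 states: q_even (start, accept=yes) and q_odd
Processing string '0011001110' character by character:
  Position 0: read '0', 1-count=0 -> q_even (no change)
  Position 1: read '0', 1-count=0 -> q_even (no change)
  Position 2: read '1', 1-count=1 -> q_odd
  Position 3: read '1', 1-count=2 -> q_even
  Position 4: read '0', 1-count=2 -> q_even (no change)
  Position 5: read '0', 1-count=2 -> q_even (no change)
  Position 6: read '1', 1-count=3 -> q_odd
  Position 7: read '1', 1-count=4 -> q_even
  Position 8: read '1', 1-count=5 -> q_odd
  Position 9: read '0', 1-count=5 -> q_odd (no change)
Final state: q_odd, total 1s = 5 (odd); the DFA requires an even count -> reject

0


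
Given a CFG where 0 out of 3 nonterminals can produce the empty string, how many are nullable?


Nonterminals: {S, A, B}
A nonterminal is nullable if it can derive epsilon
Counting nullable nonterminals: 0
Total nullable = 0

0


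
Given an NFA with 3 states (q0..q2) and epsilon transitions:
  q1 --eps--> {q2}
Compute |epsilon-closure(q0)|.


Starting from q0
Initialize closure = {q0}
q0 has no outgoing epsilon transitions -> nothing to add
Final closure: {q0}
Size = 1

1


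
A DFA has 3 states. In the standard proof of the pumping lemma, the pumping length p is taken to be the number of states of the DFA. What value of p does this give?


Pumping lemma for regular languages (standard proof):
Take p = |Q|, the number of DFA states.
Any string of length >= |Q| passes through |Q|+1 states while reading its first |Q| symbols,
so by pigeonhole some state repeats, giving the loop that can be pumped.
Here |Q| = 3
Therefore the proof uses p = 3

3


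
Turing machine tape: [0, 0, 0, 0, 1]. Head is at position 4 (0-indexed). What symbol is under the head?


Tape: [0, 0, 0, 0, 1]
Positions: 0 1 2 3 4
Values:    0 0 0 0 1
Head at position 4
tape[4] = 1

1


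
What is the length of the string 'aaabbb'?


String: 'aaabbb'
Counting characters:
  'a' appears 3 time(s)
  'b' appears 3 time(s)
Total length = 3 + 3 = 6

6


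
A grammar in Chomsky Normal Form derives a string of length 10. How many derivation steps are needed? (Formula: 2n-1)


Chomsky Normal Form derivation:
String length n = 10
Each step either:
  - Splits a nonterminal into two (n-1 such steps)
  - Converts a nonterminal to terminal (n such steps)
Total = (n-1) + n = 2n - 1
= 2(10) - 1
= 20 - 1
= 19

19


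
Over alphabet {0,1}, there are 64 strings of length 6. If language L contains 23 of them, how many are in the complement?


Alphabet: {0,1}
String length: 6
Total strings of length 6 = 2^6 = 64
Strings in L = 23
Complement = total - |L|
= 64 - 23
= 41

41


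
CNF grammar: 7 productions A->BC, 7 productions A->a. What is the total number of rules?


CNF allows two rule forms:
  A -> BC (binary): 7 rules
  A -> a (terminal): 7 rules
Total = 7 + 7 = 14

14


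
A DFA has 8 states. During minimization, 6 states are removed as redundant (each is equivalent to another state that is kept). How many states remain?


Original DFA: 8 states
Redundant states removed: 6
Minimized states = original - removed
= 8 - 6
= 2

2


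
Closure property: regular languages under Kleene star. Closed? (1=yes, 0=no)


Regular languages are closed under:
- Union (DFA product construction)
- Intersection (DFA product construction)
- Complement (swap accept/reject states)
- Concatenation (NFA construction)
- Kleene star (NFA construction)
Kleene star is in this list
Therefore: closed

1


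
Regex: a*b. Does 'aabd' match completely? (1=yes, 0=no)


Pattern: a*b
String: 'aabd'
Pattern requires: zero or more 'a's followed by exactly one 'b'
Found 2 leading 'a's
Remaining: 'bd'
Remaining is not 'b' -> no match
Result: 0

0


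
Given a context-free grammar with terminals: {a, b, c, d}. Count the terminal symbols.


Terminal symbols: a, b, c, d
Counting each: a (#1), b (#2), c (#3), d (#4)
Total = 4

4


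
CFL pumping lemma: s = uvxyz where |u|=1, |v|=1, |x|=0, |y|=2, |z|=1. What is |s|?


|s| = |u| + |v| + |x| + |y| + |z|
= 1 + 1 + 0 + 2 + 1
= 2 + 0 + 3
= 2 + 3
= 5

5


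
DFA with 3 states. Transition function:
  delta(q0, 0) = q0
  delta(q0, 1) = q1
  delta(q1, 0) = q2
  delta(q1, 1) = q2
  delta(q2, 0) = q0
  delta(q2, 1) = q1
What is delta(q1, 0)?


Looking up transition function:
delta(q1, 0) in the table
Row: q1, Column: 0
Result: q2

q2


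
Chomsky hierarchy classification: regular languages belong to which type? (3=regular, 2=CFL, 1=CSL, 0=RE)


Chomsky hierarchy levels:
  Type 3: Regular (DFA/NFA/regex)
  Type 2: Context-free (PDA)
  Type 1: Context-sensitive
  Type 0: Recursively enumerable (TM)
'regular' corresponds to Type 3

3


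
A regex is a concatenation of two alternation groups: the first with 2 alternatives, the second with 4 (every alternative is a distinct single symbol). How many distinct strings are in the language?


First group: 2 alternatives
Second group: 4 alternatives
Concatenation: each choice from group 1 pairs with each from group 2
Total = 2 x 4 = 8

8


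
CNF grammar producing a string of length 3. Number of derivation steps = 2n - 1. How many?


Chomsky Normal Form derivation:
String length n = 3
Each step either:
  - Splits a nonterminal into two (n-1 such steps)
  - Converts a nonterminal to terminal (n such steps)
Total = (n-1) + n = 2n - 1
= 2(3) - 1
= 6 - 1
= 5

5


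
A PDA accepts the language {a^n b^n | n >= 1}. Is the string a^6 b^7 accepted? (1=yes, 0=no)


Language requires equal numbers of a's and b's
PDA pushes for each 'a', pops for each 'b'
Number of a's = 6
Number of b's = 7
6 != 7 -> Reject

0


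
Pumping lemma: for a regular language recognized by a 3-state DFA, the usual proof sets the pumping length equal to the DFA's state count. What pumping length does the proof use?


Pumping lemma for regular languages (standard proof):
Take p = |Q|, the number of DFA states.
Any string of length >= |Q| passes through |Q|+1 states while reading its first |Q| symbols,
so by pigeonhole some state repeats, giving the loop that can be pumped.
Here |Q| = 3
Therefore the proof uses p = 3

3


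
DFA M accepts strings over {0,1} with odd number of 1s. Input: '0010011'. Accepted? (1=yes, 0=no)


DFA has 2 states: q_even (start, accept=no) and q_odd
Processing string '0010011' character by character:
  Position 0: read '0', 1-count=0 -> q_even (no change)
  Position 1: read '0', 1-count=0 -> q_even (no change)
  Position 2: read '1', 1-count=1 -> q_odd
  Position 3: read '0', 1-count=1 -> q_odd (no change)
  Position 4: read '0', 1-count=1 -> q_odd (no change)
  Position 5: read '1', 1-count=2 -> q_even
  Position 6: read '1', 1-count=3 -> q_odd
Final state: q_odd, total 1s = 3 (odd); the DFA requires an odd count -> accept

1


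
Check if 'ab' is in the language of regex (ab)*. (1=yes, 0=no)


Pattern: (ab)*
String: 'ab'
Pattern requires: zero or more repetitions of 'ab'
Pairs: ['ab']
All pairs are 'ab'? Yes
Result: 1

1


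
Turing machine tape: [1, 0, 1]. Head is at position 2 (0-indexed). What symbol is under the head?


Tape: [1, 0, 1]
Positions: 0 1 2
Values:    1 0 1
Head at position 2
tape[2] = 1

1


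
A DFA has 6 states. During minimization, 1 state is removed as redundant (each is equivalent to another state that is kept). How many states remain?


Original DFA: 6 states
Redundant states removed: 1
Minimized states = original - removed
= 6 - 1
= 5

5


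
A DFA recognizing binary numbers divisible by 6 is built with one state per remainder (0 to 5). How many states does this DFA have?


Divisibility by 6 is tracked via the remainder mod 6: 0, 1, ..., 5
The construction assigns one state to each remainder
Number of remainders = 6

6


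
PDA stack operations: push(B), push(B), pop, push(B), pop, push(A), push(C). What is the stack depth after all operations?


Tracing stack operations:
  push(B) -> stack = [B], depth=1
  push(B) -> stack = [B,B], depth=2
  pop -> removed B, stack = [B], depth=1
  push(B) -> stack = [B,B], depth=2
  pop -> removed B, stack = [B], depth=1
  push(A) -> stack = [B,A], depth=2
  push(C) -> stack = [B,A,C], depth=3
Final depth = 3

3


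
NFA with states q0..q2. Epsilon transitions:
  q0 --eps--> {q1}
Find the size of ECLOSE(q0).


Starting from q0
Initialize closure = {q0}
Follow epsilon from q0 -> add q1
Final closure: {q0, q1}
Size = 2

2


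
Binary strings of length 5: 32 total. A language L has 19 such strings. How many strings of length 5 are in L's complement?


Alphabet: {0,1}
String length: 5
Total strings of length 5 = 2^5 = 32
Strings in L = 19
Complement = total - |L|
= 32 - 19
= 13

13


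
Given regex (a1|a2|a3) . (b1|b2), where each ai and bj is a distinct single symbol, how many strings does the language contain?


First group: 3 alternatives
Second group: 2 alternatives
Concatenation: each choice from group 1 pairs with each from group 2
Total = 3 x 2 = 6

6


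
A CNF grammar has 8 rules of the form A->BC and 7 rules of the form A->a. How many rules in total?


CNF allows two rule forms:
  A -> BC (binary): 8 rules
  A -> a (terminal): 7 rules
Total = 8 + 7 = 15

15


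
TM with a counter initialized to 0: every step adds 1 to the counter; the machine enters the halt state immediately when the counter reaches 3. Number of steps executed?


Counter starts at 0. Counting sequence:
  Step 1: counter = 1
  Step 2: counter = 2
  Step 3: counter = 3
Counter reached 3 -> halt
Total steps = 3

3


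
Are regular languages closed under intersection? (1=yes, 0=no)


Regular languages are closed under all standard operations:
- Union: Yes (product construction)
- Intersection: Yes (product construction)
- Complement: Yes (swap accept/reject)
- Concatenation: Yes (NFA construction)
Operation: intersection -> Closed

1


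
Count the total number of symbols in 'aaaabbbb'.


String: 'aaaabbbb'
Counting characters:
  'a' appears 4 time(s)
  'b' appears 4 time(s)
Total length = 4 + 4 = 8

8


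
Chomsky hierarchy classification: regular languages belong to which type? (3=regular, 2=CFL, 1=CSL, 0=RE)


Chomsky hierarchy levels:
  Type 3: Regular (DFA/NFA/regex)
  Type 2: Context-free (PDA)
  Type 1: Context-sensitive
  Type 0: Recursively enumerable (TM)
'regular' corresponds to Type 3

3


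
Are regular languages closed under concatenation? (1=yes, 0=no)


Regular languages are closed under:
- Union (DFA product construction)
- Intersection (DFA product construction)
- Complement (swap accept/reject states)
- Concatenation (NFA construction)
- Kleene star (NFA construction)
concatenation is in this list
Therefore: closed

1


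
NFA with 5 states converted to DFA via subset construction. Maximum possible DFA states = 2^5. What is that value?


NFA has 5 states
Subset construction: each DFA state = subset of NFA states
Maximum subsets = 2^5
2^5 = 32

32


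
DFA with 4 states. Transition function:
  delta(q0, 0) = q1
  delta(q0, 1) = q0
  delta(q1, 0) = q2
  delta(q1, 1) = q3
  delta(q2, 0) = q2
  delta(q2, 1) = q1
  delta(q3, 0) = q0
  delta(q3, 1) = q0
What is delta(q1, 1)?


Looking up transition function:
delta(q1, 1) in the table
Row: q1, Column: 1
Result: q3

q3


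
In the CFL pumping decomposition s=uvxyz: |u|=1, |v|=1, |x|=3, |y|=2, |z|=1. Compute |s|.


|s| = |u| + |v| + |x| + |y| + |z|
= 1 + 1 + 3 + 2 + 1
= 2 + 3 + 3
= 5 + 3
= 8

8


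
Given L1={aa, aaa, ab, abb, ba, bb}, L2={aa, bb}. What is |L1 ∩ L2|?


L1 = {aa, aaa, ab, abb, ba, bb}
L2 = {aa, bb}
Checking each string in L1 against L2:
  'aa': in L2? Yes
  'aaa': in L2? No
  'ab': in L2? No
  'abb': in L2? No
  'ba': in L2? No
  'bb': in L2? Yes
Intersection = {aa, bb}
|L1 ∩ L2| = 2

2


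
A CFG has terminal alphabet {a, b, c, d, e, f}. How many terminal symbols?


Terminal symbols: a, b, c, d, e, f
Counting each: a (#1), b (#2), c (#3), d (#4), e (#5), f (#6)
Total = 6

6


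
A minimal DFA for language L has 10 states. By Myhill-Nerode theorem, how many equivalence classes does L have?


Myhill-Nerode theorem:
Number of equivalence classes = number of states in minimal DFA
Minimal DFA states = 10
Therefore equivalence classes = 10

10


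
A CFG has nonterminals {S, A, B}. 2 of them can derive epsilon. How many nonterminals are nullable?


Nonterminals: {S, A, B}
A nonterminal is nullable if it can derive epsilon
Counting nullable nonterminals: 2
Total nullable = 2

2


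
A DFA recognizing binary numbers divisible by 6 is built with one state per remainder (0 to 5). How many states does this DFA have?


Divisibility by 6 is tracked via the remainder mod 6: 0, 1, ..., 5
The construction assigns one state to each remainder
Number of remainders = 6

6


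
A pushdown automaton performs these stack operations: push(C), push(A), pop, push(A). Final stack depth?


Tracing stack operations:
  push(C) -> stack = [C], depth=1
  push(A) -> stack = [C,A], depth=2
  pop -> removed A, stack = [C], depth=1
  push(A) -> stack = [C,A], depth=2
Final depth = 2

2


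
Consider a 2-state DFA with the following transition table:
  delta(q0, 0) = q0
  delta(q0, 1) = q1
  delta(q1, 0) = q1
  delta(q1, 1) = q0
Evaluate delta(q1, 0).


Looking up transition function:
delta(q1, 0) in the table
Row: q1, Column: 0
Result: q1

q1


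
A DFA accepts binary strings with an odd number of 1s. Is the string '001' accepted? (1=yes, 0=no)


DFA has 2 states: q_even (start, accept=no) and q_odd
Processing string '001' character by character:
  Position 0: read '0', 1-count=0 -> q_even (no change)
  Position 1: read '0', 1-count=0 -> q_even (no change)
  Position 2: read '1', 1-count=1 -> q_odd
Final state: q_odd, total 1s = 1 (odd); the DFA requires an odd count -> accept

1


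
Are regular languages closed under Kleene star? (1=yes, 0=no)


Regular languages are closed under:
- Union (DFA product construction)
- Intersection (DFA product construction)
- Complement (swap accept/reject states)
- Concatenation (NFA construction)
- Kleene star (NFA construction)
Kleene star is in this list
Therefore: closed

1


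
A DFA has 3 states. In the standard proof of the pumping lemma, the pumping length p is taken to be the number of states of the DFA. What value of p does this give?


Pumping lemma for regular languages (standard proof):
Take p = |Q|, the number of DFA states.
Any string of length >= |Q| passes through |Q|+1 states while reading its first |Q| symbols,
so by pigeonhole some state repeats, giving the loop that can be pumped.
Here |Q| = 3
Therefore the proof uses p = 3

3


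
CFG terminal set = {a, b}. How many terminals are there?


Terminal symbols: a, b
Counting each: a (#1), b (#2)
Total = 2

2


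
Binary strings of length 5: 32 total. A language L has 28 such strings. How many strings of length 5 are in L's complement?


Alphabet: {0,1}
String length: 5
Total strings of length 5 = 2^5 = 32
Strings in L = 28
Complement = total - |L|
= 32 - 28
= 4

4


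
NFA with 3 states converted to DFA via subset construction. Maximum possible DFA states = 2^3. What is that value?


NFA has 3 states
Subset construction: each DFA state = subset of NFA states
Maximum subsets = 2^3
2^3 = 8

8


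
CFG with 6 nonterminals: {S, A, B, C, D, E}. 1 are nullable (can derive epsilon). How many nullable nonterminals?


Nonterminals: {S, A, B, C, D, E}
A nonterminal is nullable if it can derive epsilon
Counting nullable nonterminals: 1
Total nullable = 1

1


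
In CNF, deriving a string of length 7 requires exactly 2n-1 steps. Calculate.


Chomsky Normal Form derivation:
String length n = 7
Each step either:
  - Splits a nonterminal into two (n-1 such steps)
  - Converts a nonterminal to terminal (n such steps)
Total = (n-1) + n = 2n - 1
= 2(7) - 1
= 14 - 1
= 13

13


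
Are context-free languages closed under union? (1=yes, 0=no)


CFL closure properties:
  Closed under: union, concatenation, Kleene star
  NOT closed under: intersection, complement
Operation 'union' is in closed list -> Yes (closed)

1


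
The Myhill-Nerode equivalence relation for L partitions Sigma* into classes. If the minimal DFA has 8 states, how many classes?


Myhill-Nerode theorem:
Number of equivalence classes = number of states in minimal DFA
Minimal DFA states = 8
Therefore equivalence classes = 8

8


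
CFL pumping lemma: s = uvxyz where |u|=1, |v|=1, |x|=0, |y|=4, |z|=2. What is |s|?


|s| = |u| + |v| + |x| + |y| + |z|
= 1 + 1 + 0 + 4 + 2
= 2 + 0 + 6
= 2 + 6
= 8

8


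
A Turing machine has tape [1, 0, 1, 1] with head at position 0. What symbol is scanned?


Tape: [1, 0, 1, 1]
Positions: 0 1 2 3
Values:    1 0 1 1
Head at position 0
tape[0] = 1

1


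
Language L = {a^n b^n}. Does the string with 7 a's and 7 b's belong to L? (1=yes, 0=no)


Language requires equal numbers of a's and b's
PDA pushes for each 'a', pops for each 'b'
Number of a's = 7
Number of b's = 7
7 == 7 -> Accept

1


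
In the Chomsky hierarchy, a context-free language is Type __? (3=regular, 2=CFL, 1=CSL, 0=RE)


Chomsky hierarchy levels:
  Type 3: Regular (DFA/NFA/regex)
  Type 2: Context-free (PDA)
  Type 1: Context-sensitive
  Type 0: Recursively enumerable (TM)
'context-free' corresponds to Type 2

2


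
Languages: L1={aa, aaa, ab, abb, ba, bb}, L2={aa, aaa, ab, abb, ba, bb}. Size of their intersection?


L1 = {aa, aaa, ab, abb, ba, bb}
L2 = {aa, aaa, ab, abb, ba, bb}
Checking each string in L1 against L2:
  'aa': in L2? Yes
  'aaa': in L2? Yes
  'ab': in L2? Yes
  'abb': in L2? Yes
  'ba': in L2? Yes
  'bb': in L2? Yes
Intersection = {aa, aaa, ab, abb, ba, bb}
|L1 ∩ L2| = 6

6


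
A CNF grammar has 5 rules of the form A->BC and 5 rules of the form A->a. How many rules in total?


CNF allows two rule forms:
  A -> BC (binary): 5 rules
  A -> a (terminal): 5 rules
Total = 5 + 5 = 10

10


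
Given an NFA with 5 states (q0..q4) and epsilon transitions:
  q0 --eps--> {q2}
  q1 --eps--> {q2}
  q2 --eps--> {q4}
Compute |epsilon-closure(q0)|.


Starting from q0
Initialize closure = {q0}
Follow epsilon from q0 -> add q2
Follow epsilon from q2 -> add q4
Final closure: {q0, q2, q4}
Size = 3

3


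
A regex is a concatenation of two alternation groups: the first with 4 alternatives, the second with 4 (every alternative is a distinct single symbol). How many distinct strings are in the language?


First group: 4 alternatives
Second group: 4 alternatives
Concatenation: each choice from group 1 pairs with each from group 2
Total = 4 x 4 = 16

16


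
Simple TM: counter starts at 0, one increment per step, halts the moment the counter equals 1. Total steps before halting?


Counter starts at 0. Counting sequence:
  Step 1: counter = 1
Counter reached 1 -> halt
Total steps = 1

1


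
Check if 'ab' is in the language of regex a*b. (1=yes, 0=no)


Pattern: a*b
String: 'ab'
Pattern requires: zero or more 'a's followed by exactly one 'b'
Found 1 leading 'a's
Remaining: 'b'
Remaining is exactly 'b' -> match
Result: 1

1


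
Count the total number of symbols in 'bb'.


String: 'bb'
Counting characters:
  'b' appears 2 time(s)
Total length = 0 + 2 = 2

2


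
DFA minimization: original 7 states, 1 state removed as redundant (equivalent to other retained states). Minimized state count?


Original DFA: 7 states
Redundant states removed: 1
Minimized states = original - removed
= 7 - 1
= 6

6


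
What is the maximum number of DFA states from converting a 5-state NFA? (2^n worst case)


NFA has 5 states
Subset construction: each DFA state = subset of NFA states
Maximum subsets = 2^5
2^5 = 32

32


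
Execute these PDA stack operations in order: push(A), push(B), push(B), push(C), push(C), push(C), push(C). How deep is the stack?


Tracing stack operations:
  push(A) -> stack = [A], depth=1
  push(B) -> stack = [A,B], depth=2
  push(B) -> stack = [A,B,B], depth=3
  push(C) -> stack = [A,B,B,C], depth=4
  push(C) -> stack = [A,B,B,C,C], depth=5
  push(C) -> stack = [A,B,B,C,C,C], depth=6
  push(C) -> stack = [A,B,B,C,C,C,C], depth=7
Final depth = 7

7


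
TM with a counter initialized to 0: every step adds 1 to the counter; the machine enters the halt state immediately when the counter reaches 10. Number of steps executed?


Counter starts at 0. Counting sequence:
  Step 1: counter = 1
  Step 2: counter = 2
  Step 3: counter = 3
  Step 4: counter = 4
  Step 5: counter = 5
  Step 6: counter = 6
  ...
  Step 10: counter = 10
Counter reached 10 -> halt
Total steps = 10

10


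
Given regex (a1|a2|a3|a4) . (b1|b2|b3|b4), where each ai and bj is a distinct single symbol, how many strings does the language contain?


First group: 4 alternatives
Second group: 4 alternatives
Concatenation: each choice from group 1 pairs with each from group 2
Total = 4 x 4 = 16

16


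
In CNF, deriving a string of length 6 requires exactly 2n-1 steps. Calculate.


Chomsky Normal Form derivation:
String length n = 6
Each step either:
  - Splits a nonterminal into two (n-1 such steps)
  - Converts a nonterminal to terminal (n such steps)
Total = (n-1) + n = 2n - 1
= 2(6) - 1
= 12 - 1
= 11

11


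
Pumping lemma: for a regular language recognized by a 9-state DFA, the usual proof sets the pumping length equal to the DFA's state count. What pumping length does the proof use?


Pumping lemma for regular languages (standard proof):
Take p = |Q|, the number of DFA states.
Any string of length >= |Q| passes through |Q|+1 states while reading its first |Q| symbols,
so by pigeonhole some state repeats, giving the loop that can be pumped.
Here |Q| = 9
Therefore the proof uses p = 9

9


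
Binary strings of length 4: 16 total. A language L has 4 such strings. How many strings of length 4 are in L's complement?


Alphabet: {0,1}
String length: 4
Total strings of length 4 = 2^4 = 16
Strings in L = 4
Complement = total - |L|
= 16 - 4
= 12

12


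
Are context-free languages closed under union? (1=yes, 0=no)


CFL closure properties:
  Closed under: union, concatenation, Kleene star
  NOT closed under: intersection, complement
Operation 'union' is in closed list -> Yes (closed)

1


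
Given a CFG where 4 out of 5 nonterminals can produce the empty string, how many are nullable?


Nonterminals: {S, A, B, C, D}
A nonterminal is nullable if it can derive epsilon
Counting nullable nonterminals: 4
Total nullable = 4

4


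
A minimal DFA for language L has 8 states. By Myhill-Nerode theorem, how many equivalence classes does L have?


Myhill-Nerode theorem:
Number of equivalence classes = number of states in minimal DFA
Minimal DFA states = 8
Therefore equivalence classes = 8

8


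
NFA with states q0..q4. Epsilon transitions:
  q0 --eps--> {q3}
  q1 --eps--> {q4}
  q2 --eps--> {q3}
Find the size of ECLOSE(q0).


Starting from q0
Initialize closure = {q0}
Follow epsilon from q0 -> add q3
Final closure: {q0, q3}
Size = 2

2


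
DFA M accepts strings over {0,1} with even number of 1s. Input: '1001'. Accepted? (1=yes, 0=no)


DFA has 2 states: q_even (start, accept=yes) and q_odd
Processing string '1001' character by character:
  Position 0: read '1', 1-count=1 -> q_odd
  Position 1: read '0', 1-count=1 -> q_odd (no change)
  Position 2: read '0', 1-count=1 -> q_odd (no change)
  Position 3: read '1', 1-count=2 -> q_even
Final state: q_even, total 1s = 2 (even); the DFA requires an even count -> accept

1


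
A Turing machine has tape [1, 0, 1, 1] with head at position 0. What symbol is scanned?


Tape: [1, 0, 1, 1]
Positions: 0 1 2 3
Values:    1 0 1 1
Head at position 0
tape[0] = 1

1


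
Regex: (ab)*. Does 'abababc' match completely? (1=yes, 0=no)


Pattern: (ab)*
String: 'abababc'
Pattern requires: zero or more repetitions of 'ab'
Length 7 is odd -> cannot be (ab)* -> no match
Result: 0

0


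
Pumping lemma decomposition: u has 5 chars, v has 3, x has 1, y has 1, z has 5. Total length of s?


|s| = |u| + |v| + |x| + |y| + |z|
= 5 + 3 + 1 + 1 + 5
= 8 + 1 + 6
= 9 + 6
= 15

15


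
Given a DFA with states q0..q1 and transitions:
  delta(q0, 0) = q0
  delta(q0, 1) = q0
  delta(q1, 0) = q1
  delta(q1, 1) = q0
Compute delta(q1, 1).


Looking up transition function:
delta(q1, 1) in the table
Row: q1, Column: 1
Result: q0

q0


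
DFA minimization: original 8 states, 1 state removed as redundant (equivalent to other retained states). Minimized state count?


Original DFA: 8 states
Redundant states removed: 1
Minimized states = original - removed
= 8 - 1
= 7

7


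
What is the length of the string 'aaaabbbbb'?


String: 'aaaabbbbb'
Counting characters:
  'a' appears 4 time(s)
  'b' appears 5 time(s)
Total length = 4 + 5 = 9

9


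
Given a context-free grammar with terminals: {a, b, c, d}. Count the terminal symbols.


Terminal symbols: a, b, c, d
Counting each: a (#1), b (#2), c (#3), d (#4)
Total = 4

4


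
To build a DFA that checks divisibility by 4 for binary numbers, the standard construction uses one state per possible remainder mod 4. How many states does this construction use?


Divisibility by 4 is tracked via the remainder mod 4: 0, 1, ..., 3
The construction assigns one state to each remainder
Number of remainders = 4

4


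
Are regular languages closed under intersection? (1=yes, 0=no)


Regular languages are closed under:
- Union (DFA product construction)
- Intersection (DFA product construction)
- Complement (swap accept/reject states)
- Concatenation (NFA construction)
- Kleene star (NFA construction)
intersection is in this list
Therefore: closed

1


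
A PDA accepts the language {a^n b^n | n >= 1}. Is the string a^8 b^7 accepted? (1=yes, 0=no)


Language requires equal numbers of a's and b's
PDA pushes for each 'a', pops for each 'b'
Number of a's = 8
Number of b's = 7
8 != 7 -> Reject

0


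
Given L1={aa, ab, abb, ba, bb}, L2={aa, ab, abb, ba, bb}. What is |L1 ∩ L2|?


L1 = {aa, ab, abb, ba, bb}
L2 = {aa, ab, abb, ba, bb}
Checking each string in L1 against L2:
  'aa': in L2? Yes
  'ab': in L2? Yes
  'abb': in L2? Yes
  'ba': in L2? Yes
  'bb': in L2? Yes
Intersection = {aa, ab, abb, ba, bb}
|L1 ∩ L2| = 5

5


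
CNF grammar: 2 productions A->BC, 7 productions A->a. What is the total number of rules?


CNF allows two rule forms:
  A -> BC (binary): 2 rules
  A -> a (terminal): 7 rules
Total = 2 + 7 = 9

9


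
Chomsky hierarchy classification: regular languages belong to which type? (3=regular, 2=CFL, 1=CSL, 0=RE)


Chomsky hierarchy levels:
  Type 3: Regular (DFA/NFA/regex)
  Type 2: Context-free (PDA)
  Type 1: Context-sensitive
  Type 0: Recursively enumerable (TM)
'regular' corresponds to Type 3

3


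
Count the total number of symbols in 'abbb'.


String: 'abbb'
Counting characters:
  'a' appears 1 time(s)
  'b' appears 3 time(s)
Total length = 1 + 3 = 4

4


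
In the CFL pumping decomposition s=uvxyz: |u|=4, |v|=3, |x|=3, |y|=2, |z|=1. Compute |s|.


|s| = |u| + |v| + |x| + |y| + |z|
= 4 + 3 + 3 + 2 + 1
= 7 + 3 + 3
= 10 + 3
= 13

13


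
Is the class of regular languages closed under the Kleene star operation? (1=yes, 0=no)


Regular languages are closed under:
- Union (DFA product construction)
- Intersection (DFA product construction)
- Complement (swap accept/reject states)
- Concatenation (NFA construction)
- Kleene star (NFA construction)
Kleene star is in this list
Therefore: closed

1


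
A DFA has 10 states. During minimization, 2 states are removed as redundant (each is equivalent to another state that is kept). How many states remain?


Original DFA: 10 states
Redundant states removed: 2
Minimized states = original - removed
= 10 - 2
= 8

8


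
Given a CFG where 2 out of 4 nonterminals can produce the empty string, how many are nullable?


Nonterminals: {S, A, B, C}
A nonterminal is nullable if it can derive epsilon
Counting nullable nonterminals: 2
Total nullable = 2

2


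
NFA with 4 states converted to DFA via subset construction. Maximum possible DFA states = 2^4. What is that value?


NFA has 4 states
Subset construction: each DFA state = subset of NFA states
Maximum subsets = 2^4
2^4 = 16

16


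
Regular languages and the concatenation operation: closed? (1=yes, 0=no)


Regular languages are closed under all standard operations:
- Union: Yes (product construction)
- Intersection: Yes (product construction)
- Complement: Yes (swap accept/reject)
- Concatenation: Yes (NFA construction)
Operation: concatenation -> Closed

1


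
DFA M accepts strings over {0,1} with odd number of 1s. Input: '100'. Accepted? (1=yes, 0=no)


DFA has 2 states: q_even (start, accept=no) and q_odd
Processing string '100' character by character:
  Position 0: read '1', 1-count=1 -> q_odd
  Position 1: read '0', 1-count=1 -> q_odd (no change)
  Position 2: read '0', 1-count=1 -> q_odd (no change)
Final state: q_odd, total 1s = 1 (odd); the DFA requires an odd count -> accept

1


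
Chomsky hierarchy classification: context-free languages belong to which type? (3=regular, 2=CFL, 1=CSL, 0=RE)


Chomsky hierarchy levels:
  Type 3: Regular (DFA/NFA/regex)
  Type 2: Context-free (PDA)
  Type 1: Context-sensitive
  Type 0: Recursively enumerable (TM)
'context-free' corresponds to Type 2

2


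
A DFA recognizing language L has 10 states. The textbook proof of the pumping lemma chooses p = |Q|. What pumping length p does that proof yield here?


Pumping lemma for regular languages (standard proof):
Take p = |Q|, the number of DFA states.
Any string of length >= |Q| passes through |Q|+1 states while reading its first |Q| symbols,
so by pigeonhole some state repeats, giving the loop that can be pumped.
Here |Q| = 10
Therefore the proof uses p = 10

10


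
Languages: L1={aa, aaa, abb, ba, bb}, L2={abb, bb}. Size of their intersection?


L1 = {aa, aaa, abb, ba, bb}
L2 = {abb, bb}
Checking each string in L1 against L2:
  'aa': in L2? No
  'aaa': in L2? No
  'abb': in L2? Yes
  'ba': in L2? No
  'bb': in L2? Yes
Intersection = {abb, bb}
|L1 ∩ L2| = 2

2


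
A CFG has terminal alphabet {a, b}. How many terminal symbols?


Terminal symbols: a, b
Counting each: a (#1), b (#2)
Total = 2

2


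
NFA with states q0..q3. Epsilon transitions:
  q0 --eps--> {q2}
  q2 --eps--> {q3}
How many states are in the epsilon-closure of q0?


Starting from q0
Initialize closure = {q0}
Follow epsilon from q0 -> add q2
Follow epsilon from q2 -> add q3
Final closure: {q0, q2, q3}
Size = 3

3
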